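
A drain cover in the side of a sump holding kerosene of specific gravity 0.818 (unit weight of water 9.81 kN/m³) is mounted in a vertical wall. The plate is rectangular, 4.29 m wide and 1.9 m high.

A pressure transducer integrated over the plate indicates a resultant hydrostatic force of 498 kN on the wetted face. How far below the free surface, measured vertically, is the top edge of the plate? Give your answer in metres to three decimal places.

d_top ≈ 6.664 m

γ = 0.818 × 9.81 = 8.02458 kN/m³.
A = 4.29 × 1.9 = 8.151 m².
From F = γ·h_c·A, the centroid depth is h_c = 498/(8.02458 × 8.151) = 7.61371 m.
The centroid lies 1.9/2 = 0.95 m below the top edge, so the top edge sits at h_top = 7.61371 − 0.95 = 6.66371 m below the surface.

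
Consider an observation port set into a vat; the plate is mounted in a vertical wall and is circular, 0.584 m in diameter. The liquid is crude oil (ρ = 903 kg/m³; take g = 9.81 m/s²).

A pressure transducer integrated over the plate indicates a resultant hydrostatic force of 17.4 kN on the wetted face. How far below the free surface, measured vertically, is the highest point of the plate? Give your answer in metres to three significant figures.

γ = ρg = 903 × 9.81 / 1000 = 8.85843 kN/m³.
A = π(0.292)² = 0.267865 m².
From F = γ·h_c·A, the centroid depth is h_c = 17.4/(8.85843 × 0.267865) = 7.33291 m.
The centroid is at the centre, 0.292 m below the top of the plate, so the highest point sits at h_top = 7.33291 − 0.292 = 7.04091 m below the surface.

d_top ≈ 7.04 m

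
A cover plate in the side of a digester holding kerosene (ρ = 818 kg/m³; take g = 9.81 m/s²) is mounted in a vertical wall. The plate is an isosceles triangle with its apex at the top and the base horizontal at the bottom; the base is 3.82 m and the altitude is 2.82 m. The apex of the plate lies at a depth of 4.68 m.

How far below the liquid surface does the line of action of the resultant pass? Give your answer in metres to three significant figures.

γ = ρg = 818 × 9.81 / 1000 = 8.02458 kN/m³.
With the apex up, the centroid sits 2h/3 = 2 × 2.82/3 = 1.88 m below the apex, so the centroid depth is h_c = 4.68 + 1.88 = 6.56 m.
A = ½ × 3.82 × 2.82 = 5.3862 m².
Resultant F = γ·h_c·A = 8.02458 × 6.56 × 5.3862 = 283.536 kN.
I_c = b·h³/36 = 3.82 × 2.82³/36 = 2.37962 m⁴.
Centre of pressure: y_p = y_c + I_c/(y_c·A) = 6.56 + 2.37962/(6.56 × 5.3862) = 6.56 + 0.0673475 = 6.62735 m along the plane.

h_p = 6.63 m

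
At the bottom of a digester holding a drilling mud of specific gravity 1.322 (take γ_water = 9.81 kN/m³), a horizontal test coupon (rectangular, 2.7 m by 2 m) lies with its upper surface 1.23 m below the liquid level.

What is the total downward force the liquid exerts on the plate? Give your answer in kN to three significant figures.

γ = 1.322 × 9.81 = 12.96882 kN/m³.
The plate is horizontal, so pressure is uniform at p = γ·h = 12.96882 × 1.23 = 15.9516 kN/m².
A = 2.7 × 2 = 5.4 m².
F = p·A = 15.9516 × 5.4 = 86.1386 kN.

F ≈ 86.1 kN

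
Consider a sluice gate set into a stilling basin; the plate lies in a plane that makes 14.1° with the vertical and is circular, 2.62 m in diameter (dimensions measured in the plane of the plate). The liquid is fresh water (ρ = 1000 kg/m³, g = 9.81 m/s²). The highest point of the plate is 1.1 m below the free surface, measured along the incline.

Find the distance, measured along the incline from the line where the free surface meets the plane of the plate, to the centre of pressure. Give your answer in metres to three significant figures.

y_p = 2.59 m

γ = ρg = 1000 × 9.81 = 9810 N/m³ = 9.81 kN/m³.
The plate makes 14.1° with the vertical, i.e. θ = 90° − 14.1° = 75.9° to the horizontal. Measuring y along the incline from the free-surface line, vertical depth h = y·sinθ with sinθ = 0.969872.
The centroid is at the centre, 1.31 m below the top of the plate, so y_c = 1.1 + 1.31 = 2.41 m and h_c = 2.41 × 0.969872 = 2.33739 m.
A = π(1.31)² = 5.39129 m².
Resultant F = γ·h_c·A = 9.81 × 2.33739 × 5.39129 = 123.621 kN.
I_c = πr⁴/4 = π × 1.31⁴/4 = 2.313 m⁴.
Centre of pressure: y_p = y_c + I_c/(y_c·A) = 2.41 + 2.313/(2.41 × 5.39129) = 2.41 + 0.178019 = 2.58802 m along the plane.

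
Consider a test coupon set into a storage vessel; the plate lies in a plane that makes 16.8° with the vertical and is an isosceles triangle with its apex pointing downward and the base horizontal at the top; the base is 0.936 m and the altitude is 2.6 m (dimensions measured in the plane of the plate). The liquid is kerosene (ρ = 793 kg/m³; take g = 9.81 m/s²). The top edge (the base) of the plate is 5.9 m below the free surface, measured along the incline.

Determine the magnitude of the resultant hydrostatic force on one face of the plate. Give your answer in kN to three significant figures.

γ = ρg = 793 × 9.81 / 1000 = 7.77933 kN/m³.
The plate makes 16.8° with the vertical, i.e. θ = 90° − 16.8° = 73.2° to the horizontal. Measuring y along the incline from the free-surface line, vertical depth h = y·sinθ with sinθ = 0.957319.
With the apex down, the centroid sits h/3 = 2.6/3 = 0.866667 m below the base (the top edge), so y_c = 5.9 + 0.866667 = 6.76667 m and h_c = 6.76667 × 0.957319 = 6.47786 m.
A = ½ × 0.936 × 2.6 = 1.2168 m².
Resultant F = γ·h_c·A = 7.77933 × 6.47786 × 1.2168 = 61.3187 kN.

F ≈ 61.3 kN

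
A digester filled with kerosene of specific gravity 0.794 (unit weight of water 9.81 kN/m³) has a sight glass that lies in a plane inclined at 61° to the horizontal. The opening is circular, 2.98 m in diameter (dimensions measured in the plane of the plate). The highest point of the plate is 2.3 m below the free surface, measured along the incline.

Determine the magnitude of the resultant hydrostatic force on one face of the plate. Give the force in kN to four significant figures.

γ = 0.794 × 9.81 = 7.78914 kN/m³.
Let θ = 61° be the plate's angle to the horizontal; measure y along the incline from where the plane meets the free surface. Vertical depth h = y·sinθ with sinθ = 0.874620.
The centroid is at the centre, 1.49 m below the top of the plate, so y_c = 2.3 + 1.49 = 3.79 m and h_c = 3.79 × 0.874620 = 3.31481 m.
A = π(1.49)² = 6.97465 m².
Resultant F = γ·h_c·A = 7.78914 × 3.31481 × 6.97465 = 180.082 kN.

F ≈ 180.1 kN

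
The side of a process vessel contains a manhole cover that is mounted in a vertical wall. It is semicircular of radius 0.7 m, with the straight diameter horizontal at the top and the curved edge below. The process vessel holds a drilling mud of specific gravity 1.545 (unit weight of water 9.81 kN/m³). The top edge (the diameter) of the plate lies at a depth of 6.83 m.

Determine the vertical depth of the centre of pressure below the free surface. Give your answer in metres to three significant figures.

h_p = 7.13 m

γ = 1.545 × 9.81 = 15.15645 kN/m³.
The centroid of a semicircle lies 4r/(3π) = 0.297089 m from the diameter, here below the top edge, so the centroid depth is h_c = 6.83 + 0.297089 = 7.12709 m.
A = πr²/2 = π × 0.7²/2 = 0.76969 m².
Resultant F = γ·h_c·A = 15.15645 × 7.12709 × 0.76969 = 83.143 kN.
I_c = (π/8 − 8/(9π))·r⁴ = 0.109757 × 0.7⁴ = 0.0263527 m⁴.
Centre of pressure: y_p = y_c + I_c/(y_c·A) = 7.12709 + 0.0263527/(7.12709 × 0.76969) = 7.12709 + 0.00480393 = 7.13189 m along the plane.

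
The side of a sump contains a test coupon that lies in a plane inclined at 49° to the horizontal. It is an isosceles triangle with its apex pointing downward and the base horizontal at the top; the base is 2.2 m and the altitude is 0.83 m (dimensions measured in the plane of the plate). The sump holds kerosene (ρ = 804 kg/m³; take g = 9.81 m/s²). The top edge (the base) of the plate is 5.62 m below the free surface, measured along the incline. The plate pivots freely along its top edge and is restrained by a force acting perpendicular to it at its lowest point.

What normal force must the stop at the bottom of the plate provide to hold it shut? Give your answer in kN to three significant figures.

P ≈ 10.9 kN

γ = ρg = 804 × 9.81 / 1000 = 7.88724 kN/m³.
Let θ = 49° be the plate's angle to the horizontal; measure y along the incline from where the plane meets the free surface. Vertical depth h = y·sinθ with sinθ = 0.754710.
With the apex down, the centroid sits h/3 = 0.83/3 = 0.276667 m below the base (the top edge), so y_c = 5.62 + 0.276667 = 5.89667 m and h_c = 5.89667 × 0.754710 = 4.45028 m.
A = ½ × 2.2 × 0.83 = 0.913 m².
Resultant F = γ·h_c·A = 7.88724 × 4.45028 × 0.913 = 32.0467 kN.
I_c = b·h³/36 = 2.2 × 0.83³/36 = 0.0349425 m⁴.
Centre of pressure: y_p = y_c + I_c/(y_c·A) = 5.89667 + 0.0349425/(5.89667 × 0.913) = 5.89667 + 0.00649047 = 5.90316 m along the plane.
The resultant acts 0.276667 + 0.00649047 = 0.283157 m (along the plate) below the hinge at the top edge, so the moment about the hinge is M = F × 0.283157 = 32.0467 × 0.283157 = 9.07425 kN·m.
A normal force at the bottom, 0.83 m from the hinge, must supply this moment: P = 9.07425/0.83 = 10.9328 kN.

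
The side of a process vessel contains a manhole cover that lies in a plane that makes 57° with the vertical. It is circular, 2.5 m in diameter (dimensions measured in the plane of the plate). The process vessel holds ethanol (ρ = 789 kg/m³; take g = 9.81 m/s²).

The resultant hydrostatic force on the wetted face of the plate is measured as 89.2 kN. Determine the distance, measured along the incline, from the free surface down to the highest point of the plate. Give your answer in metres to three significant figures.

γ = ρg = 789 × 9.81 / 1000 = 7.74009 kN/m³.
A = π(1.25)² = 4.90874 m².
From F = γ·h_c·A, the centroid depth is h_c = 89.2/(7.74009 × 4.90874) = 2.34773 m.
The plate makes 57° with the vertical, i.e. θ = 90° − 57° = 33° to the horizontal. Measuring y along the incline from the free-surface line, vertical depth h = y·sinθ with sinθ = 0.544639.
Along the incline, y_c = h_c/sinθ = 2.34773/0.544639 = 4.31062 m.
The centroid is at the centre, 1.25 m below the top of the plate, so the highest point sits at y_top = 4.31062 − 1.25 = 3.06062 m along the incline.

y_top ≈ 3.06 m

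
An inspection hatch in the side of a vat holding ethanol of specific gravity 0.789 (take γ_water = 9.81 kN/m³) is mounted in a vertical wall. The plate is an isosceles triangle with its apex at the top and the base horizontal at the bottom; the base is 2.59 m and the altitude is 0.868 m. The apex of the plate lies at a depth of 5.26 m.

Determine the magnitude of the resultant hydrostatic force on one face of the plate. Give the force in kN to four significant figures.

γ = 0.789 × 9.81 = 7.74009 kN/m³.
With the apex up, the centroid sits 2h/3 = 2 × 0.868/3 = 0.578667 m below the apex, so the centroid depth is h_c = 5.26 + 0.578667 = 5.83867 m.
A = ½ × 2.59 × 0.868 = 1.12406 m².
Resultant F = γ·h_c·A = 7.74009 × 5.83867 × 1.12406 = 50.7983 kN.

F ≈ 50.80 kN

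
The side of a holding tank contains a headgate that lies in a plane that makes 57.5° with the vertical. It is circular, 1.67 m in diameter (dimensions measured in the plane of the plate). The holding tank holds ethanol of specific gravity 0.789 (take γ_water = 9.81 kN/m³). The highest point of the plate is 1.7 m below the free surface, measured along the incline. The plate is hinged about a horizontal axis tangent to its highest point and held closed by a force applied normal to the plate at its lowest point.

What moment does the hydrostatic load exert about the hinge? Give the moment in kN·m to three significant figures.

M ≈ 20.9 kN·m

γ = 0.789 × 9.81 = 7.74009 kN/m³.
The plate makes 57.5° with the vertical, i.e. θ = 90° − 57.5° = 32.5° to the horizontal. Measuring y along the incline from the free-surface line, vertical depth h = y·sinθ with sinθ = 0.537300.
The centroid is at the centre, 0.835 m below the top of the plate, so y_c = 1.7 + 0.835 = 2.535 m and h_c = 2.535 × 0.537300 = 1.36206 m.
A = π(0.835)² = 2.1904 m².
Resultant F = γ·h_c·A = 7.74009 × 1.36206 × 2.1904 = 23.0922 kN.
I_c = πr⁴/4 = π × 0.835⁴/4 = 0.3818 m⁴.
Centre of pressure: y_p = y_c + I_c/(y_c·A) = 2.535 + 0.3818/(2.535 × 2.1904) = 2.535 + 0.0687598 = 2.60376 m along the plane.
The resultant acts 0.835 + 0.0687598 = 0.90376 m (along the plate) below the hinge at the top edge, so the moment about the hinge is M = F × 0.90376 = 23.0922 × 0.90376 = 20.8698 kN·m.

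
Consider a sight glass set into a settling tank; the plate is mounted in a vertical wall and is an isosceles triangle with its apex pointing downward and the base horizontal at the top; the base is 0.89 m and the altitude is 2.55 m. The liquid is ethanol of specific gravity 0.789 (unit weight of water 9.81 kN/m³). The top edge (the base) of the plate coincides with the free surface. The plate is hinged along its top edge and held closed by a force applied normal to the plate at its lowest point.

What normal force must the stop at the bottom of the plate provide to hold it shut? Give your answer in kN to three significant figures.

P ≈ 3.73 kN

γ = 0.789 × 9.81 = 7.74009 kN/m³.
With the apex down, the centroid sits h/3 = 2.55/3 = 0.85 m below the base (the top edge), so the centroid depth is h_c = 0.85 m.
A = ½ × 0.89 × 2.55 = 1.13475 m².
Resultant F = γ·h_c·A = 7.74009 × 0.85 × 1.13475 = 7.46561 kN.
I_c = b·h³/36 = 0.89 × 2.55³/36 = 0.409928 m⁴.
Centre of pressure: y_p = y_c + I_c/(y_c·A) = 0.85 + 0.409928/(0.85 × 1.13475) = 0.85 + 0.425 = 1.275 m along the plane.
The resultant acts 0.85 + 0.425 = 1.275 m (along the plate) below the hinge at the top edge, so the moment about the hinge is M = F × 1.275 = 7.46561 × 1.275 = 9.51865 kN·m.
A normal force at the bottom, 2.55 m from the hinge, must supply this moment: P = 9.51865/2.55 = 3.7328 kN.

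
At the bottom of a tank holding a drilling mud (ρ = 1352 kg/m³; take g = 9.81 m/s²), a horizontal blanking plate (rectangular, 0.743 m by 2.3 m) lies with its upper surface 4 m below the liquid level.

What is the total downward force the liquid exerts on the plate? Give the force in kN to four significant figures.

F ≈ 90.66 kN

γ = ρg = 1352 × 9.81 / 1000 = 13.26312 kN/m³.
The plate is horizontal, so pressure is uniform at p = γ·h = 13.26312 × 4 = 53.0525 kN/m².
A = 0.743 × 2.3 = 1.7089 m².
F = p·A = 53.0525 × 1.7089 = 90.6614 kN.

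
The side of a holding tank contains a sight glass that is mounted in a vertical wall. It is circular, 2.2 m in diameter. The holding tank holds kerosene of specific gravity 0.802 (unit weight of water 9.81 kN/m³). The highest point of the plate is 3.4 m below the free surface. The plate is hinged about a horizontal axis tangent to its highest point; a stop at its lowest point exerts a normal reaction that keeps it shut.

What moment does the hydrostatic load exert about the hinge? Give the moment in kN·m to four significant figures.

M ≈ 157.1 kN·m

γ = 0.802 × 9.81 = 7.86762 kN/m³.
The centroid is at the centre, 1.1 m below the top of the plate, so the centroid depth is h_c = 3.4 + 1.1 = 4.5 m.
A = π(1.1)² = 3.80133 m².
Resultant F = γ·h_c·A = 7.86762 × 4.5 × 3.80133 = 134.583 kN.
I_c = πr⁴/4 = π × 1.1⁴/4 = 1.1499 m⁴.
Centre of pressure: y_p = y_c + I_c/(y_c·A) = 4.5 + 1.1499/(4.5 × 3.80133) = 4.5 + 0.0672221 = 4.56722 m along the plane.
The resultant acts 1.1 + 0.0672221 = 1.16722 m (along the plate) below the hinge at the top edge, so the moment about the hinge is M = F × 1.16722 = 134.583 × 1.16722 = 157.088 kN·m.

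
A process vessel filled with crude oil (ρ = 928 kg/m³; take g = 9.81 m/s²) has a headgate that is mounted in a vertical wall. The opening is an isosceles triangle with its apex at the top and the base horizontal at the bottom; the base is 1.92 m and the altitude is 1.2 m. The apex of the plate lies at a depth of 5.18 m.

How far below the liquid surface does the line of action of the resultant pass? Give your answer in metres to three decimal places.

γ = ρg = 928 × 9.81 / 1000 = 9.10368 kN/m³.
With the apex up, the centroid sits 2h/3 = 2 × 1.2/3 = 0.8 m below the apex, so the centroid depth is h_c = 5.18 + 0.8 = 5.98 m.
A = ½ × 1.92 × 1.2 = 1.152 m².
Resultant F = γ·h_c·A = 9.10368 × 5.98 × 1.152 = 62.7149 kN.
I_c = b·h³/36 = 1.92 × 1.2³/36 = 0.09216 m⁴.
Centre of pressure: y_p = y_c + I_c/(y_c·A) = 5.98 + 0.09216/(5.98 × 1.152) = 5.98 + 0.0133779 = 5.99338 m along the plane.

h_p = 5.993 m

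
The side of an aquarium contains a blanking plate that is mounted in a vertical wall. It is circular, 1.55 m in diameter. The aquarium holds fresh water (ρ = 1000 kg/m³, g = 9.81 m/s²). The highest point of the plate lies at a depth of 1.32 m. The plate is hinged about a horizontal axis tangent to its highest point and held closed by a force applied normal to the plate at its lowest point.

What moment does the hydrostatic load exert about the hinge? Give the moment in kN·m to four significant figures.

M ≈ 32.83 kN·m

γ = ρg = 1000 × 9.81 = 9810 N/m³ = 9.81 kN/m³.
The centroid is at the centre, 0.775 m below the top of the plate, so the centroid depth is h_c = 1.32 + 0.775 = 2.095 m.
A = π(0.775)² = 1.88692 m².
Resultant F = γ·h_c·A = 9.81 × 2.095 × 1.88692 = 38.7799 kN.
I_c = πr⁴/4 = π × 0.775⁴/4 = 0.283333 m⁴.
Centre of pressure: y_p = y_c + I_c/(y_c·A) = 2.095 + 0.283333/(2.095 × 1.88692) = 2.095 + 0.0716737 = 2.16667 m along the plane.
The resultant acts 0.775 + 0.0716737 = 0.846674 m (along the plate) below the hinge at the top edge, so the moment about the hinge is M = F × 0.846674 = 38.7799 × 0.846674 = 32.8339 kN·m.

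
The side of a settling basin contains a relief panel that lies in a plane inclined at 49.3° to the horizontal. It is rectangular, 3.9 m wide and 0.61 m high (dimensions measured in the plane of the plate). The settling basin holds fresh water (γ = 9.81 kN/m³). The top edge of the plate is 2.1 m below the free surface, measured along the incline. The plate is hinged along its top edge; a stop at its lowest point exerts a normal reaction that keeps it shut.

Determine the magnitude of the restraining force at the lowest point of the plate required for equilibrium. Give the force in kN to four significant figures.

P ≈ 22.18 kN

γ = 9.81 kN/m³.
Let θ = 49.3° be the plate's angle to the horizontal; measure y along the incline from where the plane meets the free surface. Vertical depth h = y·sinθ with sinθ = 0.758134.
The centroid lies 0.61/2 = 0.305 m below the top edge, so y_c = 2.1 + 0.305 = 2.405 m and h_c = 2.405 × 0.758134 = 1.82331 m.
A = 3.9 × 0.61 = 2.379 m².
Resultant F = γ·h_c·A = 9.81 × 1.82331 × 2.379 = 42.5524 kN.
I_c = b·h³/12 = 3.9 × 0.61³/12 = 0.0737688 m⁴.
Centre of pressure: y_p = y_c + I_c/(y_c·A) = 2.405 + 0.0737688/(2.405 × 2.379) = 2.405 + 0.0128933 = 2.41789 m along the plane.
The resultant acts 0.305 + 0.0128933 = 0.317893 m (along the plate) below the hinge at the top edge, so the moment about the hinge is M = F × 0.317893 = 42.5524 × 0.317893 = 13.5271 kN·m.
A normal force at the bottom, 0.61 m from the hinge, must supply this moment: P = 13.5271/0.61 = 22.1756 kN.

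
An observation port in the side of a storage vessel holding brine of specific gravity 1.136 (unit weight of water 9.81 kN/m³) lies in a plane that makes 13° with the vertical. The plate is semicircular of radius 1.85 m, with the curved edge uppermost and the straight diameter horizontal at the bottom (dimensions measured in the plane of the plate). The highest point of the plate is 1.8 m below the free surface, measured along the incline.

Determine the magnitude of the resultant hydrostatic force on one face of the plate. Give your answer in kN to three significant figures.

γ = 1.136 × 9.81 = 11.14416 kN/m³.
The plate makes 13° with the vertical, i.e. θ = 90° − 13° = 77° to the horizontal. Measuring y along the incline from the free-surface line, vertical depth h = y·sinθ with sinθ = 0.974370.
The centroid lies 4r/(3π) = 0.785164 m above the diameter, so r − 4r/(3π) = 1.85 − 0.785164 = 1.06484 m below the topmost point, so y_c = 1.8 + 1.06484 = 2.86484 m and h_c = 2.86484 × 0.974370 = 2.79141 m.
A = πr²/2 = π × 1.85²/2 = 5.37605 m².
Resultant F = γ·h_c·A = 11.14416 × 2.79141 × 5.37605 = 167.238 kN.

F ≈ 167 kN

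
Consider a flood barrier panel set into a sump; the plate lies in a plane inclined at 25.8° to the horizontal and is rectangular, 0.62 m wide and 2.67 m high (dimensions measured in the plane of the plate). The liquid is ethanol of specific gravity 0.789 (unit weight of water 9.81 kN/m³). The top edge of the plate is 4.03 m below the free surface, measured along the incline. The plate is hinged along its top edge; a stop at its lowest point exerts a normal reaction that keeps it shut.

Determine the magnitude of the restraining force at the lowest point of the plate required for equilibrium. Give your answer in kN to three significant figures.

γ = 0.789 × 9.81 = 7.74009 kN/m³.
Let θ = 25.8° be the plate's angle to the horizontal; measure y along the incline from where the plane meets the free surface. Vertical depth h = y·sinθ with sinθ = 0.435231.
The centroid lies 2.67/2 = 1.335 m below the top edge, so y_c = 4.03 + 1.335 = 5.365 m and h_c = 5.365 × 0.435231 = 2.33501 m.
A = 0.62 × 2.67 = 1.6554 m².
Resultant F = γ·h_c·A = 7.74009 × 2.33501 × 1.6554 = 29.9184 kN.
I_c = b·h³/12 = 0.62 × 2.67³/12 = 0.983432 m⁴.
Centre of pressure: y_p = y_c + I_c/(y_c·A) = 5.365 + 0.983432/(5.365 × 1.6554) = 5.365 + 0.110732 = 5.47573 m along the plane.
The resultant acts 1.335 + 0.110732 = 1.44573 m (along the plate) below the hinge at the top edge, so the moment about the hinge is M = F × 1.44573 = 29.9184 × 1.44573 = 43.2539 kN·m.
A normal force at the bottom, 2.67 m from the hinge, must supply this moment: P = 43.2539/2.67 = 16.2 kN.

P ≈ 16.2 kN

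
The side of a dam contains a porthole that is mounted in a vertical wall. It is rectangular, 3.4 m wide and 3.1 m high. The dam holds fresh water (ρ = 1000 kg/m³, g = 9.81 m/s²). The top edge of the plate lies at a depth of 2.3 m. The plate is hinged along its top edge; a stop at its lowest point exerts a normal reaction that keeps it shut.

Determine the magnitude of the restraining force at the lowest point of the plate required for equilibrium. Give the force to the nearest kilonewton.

P ≈ 226 kN

γ = ρg = 1000 × 9.81 = 9810 N/m³ = 9.81 kN/m³.
The centroid lies 3.1/2 = 1.55 m below the top edge, so the centroid depth is h_c = 2.3 + 1.55 = 3.85 m.
A = 3.4 × 3.1 = 10.54 m².
Resultant F = γ·h_c·A = 9.81 × 3.85 × 10.54 = 398.08 kN.
I_c = b·h³/12 = 3.4 × 3.1³/12 = 8.44078 m⁴.
Centre of pressure: y_p = y_c + I_c/(y_c·A) = 3.85 + 8.44078/(3.85 × 10.54) = 3.85 + 0.208009 = 4.05801 m along the plane.
The resultant acts 1.55 + 0.208009 = 1.75801 m (along the plate) below the hinge at the top edge, so the moment about the hinge is M = F × 1.75801 = 398.08 × 1.75801 = 699.829 kN·m.
A normal force at the bottom, 3.1 m from the hinge, must supply this moment: P = 699.829/3.1 = 225.751 kN.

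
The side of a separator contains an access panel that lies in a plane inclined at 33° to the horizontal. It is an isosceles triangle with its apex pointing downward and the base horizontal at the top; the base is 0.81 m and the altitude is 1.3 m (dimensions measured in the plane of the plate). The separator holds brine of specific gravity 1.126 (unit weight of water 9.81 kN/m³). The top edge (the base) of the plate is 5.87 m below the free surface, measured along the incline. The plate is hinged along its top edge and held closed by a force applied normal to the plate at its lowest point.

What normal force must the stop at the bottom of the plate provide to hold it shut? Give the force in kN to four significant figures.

γ = 1.126 × 9.81 = 11.04606 kN/m³.
Let θ = 33° be the plate's angle to the horizontal; measure y along the incline from where the plane meets the free surface. Vertical depth h = y·sinθ with sinθ = 0.544639.
With the apex down, the centroid sits h/3 = 1.3/3 = 0.433333 m below the base (the top edge), so y_c = 5.87 + 0.433333 = 6.30333 m and h_c = 6.30333 × 0.544639 = 3.43304 m.
A = ½ × 0.81 × 1.3 = 0.5265 m².
Resultant F = γ·h_c·A = 11.04606 × 3.43304 × 0.5265 = 19.9657 kN.
I_c = b·h³/36 = 0.81 × 1.3³/36 = 0.0494325 m⁴.
Centre of pressure: y_p = y_c + I_c/(y_c·A) = 6.30333 + 0.0494325/(6.30333 × 0.5265) = 6.30333 + 0.0148951 = 6.31823 m along the plane.
The resultant acts 0.433333 + 0.0148951 = 0.448228 m (along the plate) below the hinge at the top edge, so the moment about the hinge is M = F × 0.448228 = 19.9657 × 0.448228 = 8.94919 kN·m.
A normal force at the bottom, 1.3 m from the hinge, must supply this moment: P = 8.94919/1.3 = 6.88399 kN.

P ≈ 6.884 kN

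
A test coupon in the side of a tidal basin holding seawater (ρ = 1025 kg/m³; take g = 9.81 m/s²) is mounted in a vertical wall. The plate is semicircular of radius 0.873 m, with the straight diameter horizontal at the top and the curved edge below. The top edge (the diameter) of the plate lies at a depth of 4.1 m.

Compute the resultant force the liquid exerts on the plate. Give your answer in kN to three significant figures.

F ≈ 53.8 kN

γ = ρg = 1025 × 9.81 / 1000 = 10.05525 kN/m³.
The centroid of a semicircle lies 4r/(3π) = 0.370513 m from the diameter, here below the top edge, so the centroid depth is h_c = 4.1 + 0.370513 = 4.47051 m.
A = πr²/2 = π × 0.873²/2 = 1.19715 m².
Resultant F = γ·h_c·A = 10.05525 × 4.47051 × 1.19715 = 53.8144 kN.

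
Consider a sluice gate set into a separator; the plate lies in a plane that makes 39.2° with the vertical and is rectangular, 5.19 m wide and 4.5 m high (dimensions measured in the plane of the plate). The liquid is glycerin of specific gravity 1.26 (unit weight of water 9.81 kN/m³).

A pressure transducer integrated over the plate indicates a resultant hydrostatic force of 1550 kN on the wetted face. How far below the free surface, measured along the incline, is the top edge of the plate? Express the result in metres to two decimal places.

γ = 1.26 × 9.81 = 12.3606 kN/m³.
A = 5.19 × 4.5 = 23.355 m².
From F = γ·h_c·A, the centroid depth is h_c = 1550/(12.3606 × 23.355) = 5.36923 m.
The plate makes 39.2° with the vertical, i.e. θ = 90° − 39.2° = 50.8° to the horizontal. Measuring y along the incline from the free-surface line, vertical depth h = y·sinθ with sinθ = 0.774944.
Along the incline, y_c = h_c/sinθ = 5.36923/0.774944 = 6.92854 m.
The centroid lies 4.5/2 = 2.25 m below the top edge, so the top edge sits at y_top = 6.92854 − 2.25 = 4.67854 m along the incline.

y_top ≈ 4.68 m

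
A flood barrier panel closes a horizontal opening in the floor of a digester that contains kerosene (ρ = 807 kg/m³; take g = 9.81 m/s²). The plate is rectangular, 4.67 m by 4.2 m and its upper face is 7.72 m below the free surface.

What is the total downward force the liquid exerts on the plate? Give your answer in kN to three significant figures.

γ = ρg = 807 × 9.81 / 1000 = 7.91667 kN/m³.
The plate is horizontal, so pressure is uniform at p = γ·h = 7.91667 × 7.72 = 61.1167 kN/m².
A = 4.67 × 4.2 = 19.614 m².
F = p·A = 61.1167 × 19.614 = 1198.74 kN.

F ≈ 1200 kN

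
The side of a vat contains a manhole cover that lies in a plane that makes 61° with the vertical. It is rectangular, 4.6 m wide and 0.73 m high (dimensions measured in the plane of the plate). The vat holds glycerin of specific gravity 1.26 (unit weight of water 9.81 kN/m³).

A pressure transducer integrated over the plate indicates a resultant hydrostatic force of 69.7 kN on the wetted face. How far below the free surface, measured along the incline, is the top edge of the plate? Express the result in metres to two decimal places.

y_top ≈ 3.10 m

γ = 1.26 × 9.81 = 12.3606 kN/m³.
A = 4.6 × 0.73 = 3.358 m².
From F = γ·h_c·A, the centroid depth is h_c = 69.7/(12.3606 × 3.358) = 1.67924 m.
The plate makes 61° with the vertical, i.e. θ = 90° − 61° = 29° to the horizontal. Measuring y along the incline from the free-surface line, vertical depth h = y·sinθ with sinθ = 0.484810.
Along the incline, y_c = h_c/sinθ = 1.67924/0.484810 = 3.46371 m.
The centroid lies 0.73/2 = 0.365 m below the top edge, so the top edge sits at y_top = 3.46371 − 0.365 = 3.09871 m along the incline.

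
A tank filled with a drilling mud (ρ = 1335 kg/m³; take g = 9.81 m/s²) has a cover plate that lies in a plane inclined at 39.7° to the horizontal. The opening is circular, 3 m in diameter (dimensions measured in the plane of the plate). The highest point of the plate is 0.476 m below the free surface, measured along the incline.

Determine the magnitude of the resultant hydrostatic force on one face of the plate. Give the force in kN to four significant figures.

γ = ρg = 1335 × 9.81 / 1000 = 13.09635 kN/m³.
Let θ = 39.7° be the plate's angle to the horizontal; measure y along the incline from where the plane meets the free surface. Vertical depth h = y·sinθ with sinθ = 0.638768.
The centroid is at the centre, 1.5 m below the top of the plate, so y_c = 0.476 + 1.5 = 1.976 m and h_c = 1.976 × 0.638768 = 1.26221 m.
A = π(1.5)² = 7.06858 m².
Resultant F = γ·h_c·A = 13.09635 × 1.26221 × 7.06858 = 116.846 kN.

F ≈ 116.8 kN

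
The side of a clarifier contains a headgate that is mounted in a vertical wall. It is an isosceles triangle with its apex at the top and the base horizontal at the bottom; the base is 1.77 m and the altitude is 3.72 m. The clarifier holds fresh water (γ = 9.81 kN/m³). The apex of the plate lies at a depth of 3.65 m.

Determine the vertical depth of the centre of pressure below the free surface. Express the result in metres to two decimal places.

h_p = 6.26 m

γ = 9.81 kN/m³.
With the apex up, the centroid sits 2h/3 = 2 × 3.72/3 = 2.48 m below the apex, so the centroid depth is h_c = 3.65 + 2.48 = 6.13 m.
A = ½ × 1.77 × 3.72 = 3.2922 m².
Resultant F = γ·h_c·A = 9.81 × 6.13 × 3.2922 = 197.977 kN.
I_c = b·h³/36 = 1.77 × 3.72³/36 = 2.53104 m⁴.
Centre of pressure: y_p = y_c + I_c/(y_c·A) = 6.13 + 2.53104/(6.13 × 3.2922) = 6.13 + 0.125416 = 6.25542 m along the plane.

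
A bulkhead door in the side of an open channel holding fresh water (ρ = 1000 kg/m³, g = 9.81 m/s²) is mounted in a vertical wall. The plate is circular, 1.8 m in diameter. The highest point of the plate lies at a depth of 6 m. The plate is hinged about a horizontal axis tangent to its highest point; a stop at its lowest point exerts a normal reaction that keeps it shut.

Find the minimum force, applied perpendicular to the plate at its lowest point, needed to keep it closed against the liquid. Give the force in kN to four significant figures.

γ = ρg = 1000 × 9.81 = 9810 N/m³ = 9.81 kN/m³.
The centroid is at the centre, 0.9 m below the top of the plate, so the centroid depth is h_c = 6 + 0.9 = 6.9 m.
A = π(0.9)² = 2.54469 m².
Resultant F = γ·h_c·A = 9.81 × 6.9 × 2.54469 = 172.248 kN.
I_c = πr⁴/4 = π × 0.9⁴/4 = 0.5153 m⁴.
Centre of pressure: y_p = y_c + I_c/(y_c·A) = 6.9 + 0.5153/(6.9 × 2.54469) = 6.9 + 0.0293478 = 6.92935 m along the plane.
The resultant acts 0.9 + 0.0293478 = 0.929348 m (along the plate) below the hinge at the top edge, so the moment about the hinge is M = F × 0.929348 = 172.248 × 0.929348 = 160.078 kN·m.
A normal force at the bottom, 1.8 m from the hinge, must supply this moment: P = 160.078/1.8 = 88.9322 kN.

P ≈ 88.93 kN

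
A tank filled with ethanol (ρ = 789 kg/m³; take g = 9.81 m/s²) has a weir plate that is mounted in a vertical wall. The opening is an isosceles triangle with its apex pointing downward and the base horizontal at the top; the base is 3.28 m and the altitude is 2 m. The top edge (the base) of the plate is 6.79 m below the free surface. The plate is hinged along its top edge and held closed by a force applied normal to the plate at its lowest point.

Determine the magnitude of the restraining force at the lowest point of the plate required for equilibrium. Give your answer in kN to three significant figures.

P ≈ 65.9 kN

γ = ρg = 789 × 9.81 / 1000 = 7.74009 kN/m³.
With the apex down, the centroid sits h/3 = 2/3 = 0.666667 m below the base (the top edge), so the centroid depth is h_c = 6.79 + 0.666667 = 7.45667 m.
A = ½ × 3.28 × 2 = 3.28 m².
Resultant F = γ·h_c·A = 7.74009 × 7.45667 × 3.28 = 189.306 kN.
I_c = b·h³/36 = 3.28 × 2³/36 = 0.728889 m⁴.
Centre of pressure: y_p = y_c + I_c/(y_c·A) = 7.45667 + 0.728889/(7.45667 × 3.28) = 7.45667 + 0.0298018 = 7.48647 m along the plane.
The resultant acts 0.666667 + 0.0298018 = 0.696469 m (along the plate) below the hinge at the top edge, so the moment about the hinge is M = F × 0.696469 = 189.306 × 0.696469 = 131.846 kN·m.
A normal force at the bottom, 2 m from the hinge, must supply this moment: P = 131.846/2 = 65.923 kN.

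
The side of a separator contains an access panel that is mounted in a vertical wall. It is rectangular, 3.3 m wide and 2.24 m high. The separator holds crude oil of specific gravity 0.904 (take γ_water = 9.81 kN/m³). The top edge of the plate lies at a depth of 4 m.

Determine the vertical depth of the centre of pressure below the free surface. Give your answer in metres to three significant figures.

h_p = 5.20 m

γ = 0.904 × 9.81 = 8.86824 kN/m³.
The centroid lies 2.24/2 = 1.12 m below the top edge, so the centroid depth is h_c = 4 + 1.12 = 5.12 m.
A = 3.3 × 2.24 = 7.392 m².
Resultant F = γ·h_c·A = 8.86824 × 5.12 × 7.392 = 335.637 kN.
I_c = b·h³/12 = 3.3 × 2.24³/12 = 3.09084 m⁴.
Centre of pressure: y_p = y_c + I_c/(y_c·A) = 5.12 + 3.09084/(5.12 × 7.392) = 5.12 + 0.0816666 = 5.20167 m along the plane.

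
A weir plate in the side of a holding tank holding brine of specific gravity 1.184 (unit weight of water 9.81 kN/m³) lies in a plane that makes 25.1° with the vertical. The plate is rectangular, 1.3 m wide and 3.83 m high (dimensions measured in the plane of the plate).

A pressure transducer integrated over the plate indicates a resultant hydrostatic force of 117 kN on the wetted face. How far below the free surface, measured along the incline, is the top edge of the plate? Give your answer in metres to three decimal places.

y_top ≈ 0.319 m

γ = 1.184 × 9.81 = 11.61504 kN/m³.
A = 1.3 × 3.83 = 4.979 m².
From F = γ·h_c·A, the centroid depth is h_c = 117/(11.61504 × 4.979) = 2.02313 m.
The plate makes 25.1° with the vertical, i.e. θ = 90° − 25.1° = 64.9° to the horizontal. Measuring y along the incline from the free-surface line, vertical depth h = y·sinθ with sinθ = 0.905569.
Along the incline, y_c = h_c/sinθ = 2.02313/0.905569 = 2.2341 m.
The centroid lies 3.83/2 = 1.915 m below the top edge, so the top edge sits at y_top = 2.2341 − 1.915 = 0.3191 m along the incline.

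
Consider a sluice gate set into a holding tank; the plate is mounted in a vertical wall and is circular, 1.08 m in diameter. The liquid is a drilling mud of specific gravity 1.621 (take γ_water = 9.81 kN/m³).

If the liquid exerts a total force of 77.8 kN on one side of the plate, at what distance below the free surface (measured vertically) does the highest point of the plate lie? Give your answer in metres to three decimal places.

γ = 1.621 × 9.81 = 15.90201 kN/m³.
A = π(0.54)² = 0.916088 m².
From F = γ·h_c·A, the centroid depth is h_c = 77.8/(15.90201 × 0.916088) = 5.3406 m.
The centroid is at the centre, 0.54 m below the top of the plate, so the highest point sits at h_top = 5.3406 − 0.54 = 4.8006 m below the surface.

d_top ≈ 4.801 m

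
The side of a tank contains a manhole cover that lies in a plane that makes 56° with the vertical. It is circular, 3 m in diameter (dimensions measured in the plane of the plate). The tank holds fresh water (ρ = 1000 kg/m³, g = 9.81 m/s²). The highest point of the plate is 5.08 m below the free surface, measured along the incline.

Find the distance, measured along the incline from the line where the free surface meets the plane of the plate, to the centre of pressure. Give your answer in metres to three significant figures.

γ = ρg = 1000 × 9.81 = 9810 N/m³ = 9.81 kN/m³.
The plate makes 56° with the vertical, i.e. θ = 90° − 56° = 34° to the horizontal. Measuring y along the incline from the free-surface line, vertical depth h = y·sinθ with sinθ = 0.559193.
The centroid is at the centre, 1.5 m below the top of the plate, so y_c = 5.08 + 1.5 = 6.58 m and h_c = 6.58 × 0.559193 = 3.67949 m.
A = π(1.5)² = 7.06858 m².
Resultant F = γ·h_c·A = 9.81 × 3.67949 × 7.06858 = 255.146 kN.
I_c = πr⁴/4 = π × 1.5⁴/4 = 3.97608 m⁴.
Centre of pressure: y_p = y_c + I_c/(y_c·A) = 6.58 + 3.97608/(6.58 × 7.06858) = 6.58 + 0.0854864 = 6.66549 m along the plane.

y_p = 6.67 m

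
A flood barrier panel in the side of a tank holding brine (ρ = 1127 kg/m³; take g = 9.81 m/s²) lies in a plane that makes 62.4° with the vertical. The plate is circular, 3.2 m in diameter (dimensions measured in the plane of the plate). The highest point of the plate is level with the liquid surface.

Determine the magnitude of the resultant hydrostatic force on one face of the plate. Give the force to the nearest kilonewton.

γ = ρg = 1127 × 9.81 / 1000 = 11.05587 kN/m³.
The plate makes 62.4° with the vertical, i.e. θ = 90° − 62.4° = 27.6° to the horizontal. Measuring y along the incline from the free-surface line, vertical depth h = y·sinθ with sinθ = 0.463296.
The centroid is at the centre, 1.6 m below the top of the plate, so y_c = 1.6 m and h_c = 1.6 × 0.463296 = 0.741274 m.
A = π(1.6)² = 8.04248 m².
Resultant F = γ·h_c·A = 11.05587 × 0.741274 × 8.04248 = 65.9116 kN.

F ≈ 66 kN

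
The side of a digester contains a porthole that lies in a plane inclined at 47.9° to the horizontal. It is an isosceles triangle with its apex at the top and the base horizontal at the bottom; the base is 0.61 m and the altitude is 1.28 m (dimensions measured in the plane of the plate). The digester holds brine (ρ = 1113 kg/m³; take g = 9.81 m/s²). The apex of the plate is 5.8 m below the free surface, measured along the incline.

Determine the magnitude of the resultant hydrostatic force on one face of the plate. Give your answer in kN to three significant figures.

γ = ρg = 1113 × 9.81 / 1000 = 10.91853 kN/m³.
Let θ = 47.9° be the plate's angle to the horizontal; measure y along the incline from where the plane meets the free surface. Vertical depth h = y·sinθ with sinθ = 0.741976.
With the apex up, the centroid sits 2h/3 = 2 × 1.28/3 = 0.853333 m below the apex, so y_c = 5.8 + 0.853333 = 6.65333 m and h_c = 6.65333 × 0.741976 = 4.93661 m.
A = ½ × 0.61 × 1.28 = 0.3904 m².
Resultant F = γ·h_c·A = 10.91853 × 4.93661 × 0.3904 = 21.0428 kN.

F ≈ 21.0 kN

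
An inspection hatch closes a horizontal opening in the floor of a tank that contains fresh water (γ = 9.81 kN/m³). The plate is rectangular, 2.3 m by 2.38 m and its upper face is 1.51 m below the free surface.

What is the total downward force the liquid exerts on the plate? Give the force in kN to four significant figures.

γ = 9.81 kN/m³.
The plate is horizontal, so pressure is uniform at p = γ·h = 9.81 × 1.51 = 14.8131 kN/m².
A = 2.3 × 2.38 = 5.474 m².
F = p·A = 14.8131 × 5.474 = 81.0869 kN.

F ≈ 81.09 kN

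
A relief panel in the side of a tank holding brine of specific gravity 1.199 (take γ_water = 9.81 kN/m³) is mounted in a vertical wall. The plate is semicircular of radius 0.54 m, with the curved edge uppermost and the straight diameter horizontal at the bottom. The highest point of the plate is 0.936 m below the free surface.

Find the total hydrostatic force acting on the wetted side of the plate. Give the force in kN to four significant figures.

F ≈ 6.717 kN

γ = 1.199 × 9.81 = 11.76219 kN/m³.
The centroid lies 4r/(3π) = 0.229183 m above the diameter, so r − 4r/(3π) = 0.54 − 0.229183 = 0.310817 m below the topmost point, so the centroid depth is h_c = 0.936 + 0.310817 = 1.24682 m.
A = πr²/2 = π × 0.54²/2 = 0.458044 m².
Resultant F = γ·h_c·A = 11.76219 × 1.24682 × 0.458044 = 6.71737 kN.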